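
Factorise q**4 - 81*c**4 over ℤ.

(q - 3*c)*(q + 3*c)*(q**2 + 9*c**2)

Write as (q**2)² − (9*c**2)², then factor q**2 - 9*c**2 once more.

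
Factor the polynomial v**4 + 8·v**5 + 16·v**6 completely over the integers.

Factor out v**4 first: what remains is 16·v**2 + 8·v + 1.
Recognize a perfect-square trinomial with the parts 1 and 4·v.

v**4·(4·v + 1)**2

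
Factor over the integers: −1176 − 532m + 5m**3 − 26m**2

(5m + 14)(m + 6)(m − 14)

By the rational root theorem, m = 14 is a root, so (m − 14) is a factor; dividing leaves 5m**2 + 44m + 84.
The remaining quadratic factors as (m + 6)(5m + 14).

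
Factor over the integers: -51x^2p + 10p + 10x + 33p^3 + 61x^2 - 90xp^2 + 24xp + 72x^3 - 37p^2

(8x - 11p + 5)(9x - 3p + 2)(x + p)

Group: 9x(8x^2 - 3xp + 5x - 11p^2 + 5p) + (-3p + 2)(8x^2 - 3xp + 5x - 11p^2 + 5p); both groups contain (8x^2 - 3xp + 5x - 11p^2 + 5p), so (9x - 3p + 2) is a factor with cofactor 8x^2 - 3xp + 5x - 11p^2 + 5p.
The cofactor groups again: 8x^2 - 3xp + 5x - 11p^2 + 5p = x(8x - 11p + 5) + p(8x - 11p + 5); both groups contain (8x - 11p + 5), giving (x + p)(8x - 11p + 5).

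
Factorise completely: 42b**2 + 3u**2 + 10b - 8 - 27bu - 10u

(6b - 3u - 2)(7b - u + 4)

Group: 6b(7b - u + 4) + (-3u - 2)(7b - u + 4); both groups contain (7b - u + 4).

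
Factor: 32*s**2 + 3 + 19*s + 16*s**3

Among the possible rational roots, s = -3/4 is a root, giving the factor (4*s + 3) and quotient 4*s**2 + 5*s + 1.
The remaining quadratic factors as (s + 1)(4*s + 1).

(4*s + 1)*(4*s + 3)*(s + 1)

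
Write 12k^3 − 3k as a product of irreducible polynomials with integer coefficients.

3k(2k + 1)(2k − 1)

Every term has a factor of 3k. Then 4k^2 − 1 = (2k)² − (1)².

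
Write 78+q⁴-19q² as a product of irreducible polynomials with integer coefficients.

Substitute u = q² to get a quadratic in u, then factor.
q²-6 is irreducible over ℤ (6 is not a perfect square).
q²-13 is irreducible over ℤ (13 is not a perfect square).

(q²-13)(q²-6)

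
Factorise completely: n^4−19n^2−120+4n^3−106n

Trying the rational-root candidates, n = −3 is a root, so (n+3) divides it; the quotient is n^3+n^2−22n−40.
Next, n = −2 is a root, so (n+2) is a factor; dividing leaves n^2−n−20.
The remaining quadratic factors as (n−5)(n+4).

(n+2)(n+3)(n+4)(n−5)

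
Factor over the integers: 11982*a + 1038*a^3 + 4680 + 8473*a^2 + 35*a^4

(5*a + 4)*(7*a + 6)*(a + 13)*(a + 15)

Trying the rational-root candidates, a = -15 is a root, so (a + 15) is a factor; dividing leaves 35*a^3 + 513*a^2 + 778*a + 312.
Continuing, a = -4/5 is a root, so (5*a + 4) divides it; the quotient is 7*a^2 + 97*a + 78.
The remaining quadratic factors as (a + 13)(7*a + 6).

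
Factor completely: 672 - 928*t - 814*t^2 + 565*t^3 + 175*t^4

(5*t + 6)*(5*t - 7)*(7*t - 4)*(t + 4)

Trying the rational-root candidates, t = 4/7 is a root, so (7*t - 4) is a factor; dividing leaves 25*t^3 + 95*t^2 - 62*t - 168.
Continuing, t = 7/5 is a root, so (5*t - 7) divides it; the quotient is 5*t^2 + 26*t + 24.
The remaining quadratic factors as (5*t + 6)(t + 4).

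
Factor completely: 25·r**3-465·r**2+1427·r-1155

(5·r-11)·(5·r-7)·(r-15)

Testing divisors of the constant over divisors of the leading coefficient, r = 15 is a root, so (r-15) is a factor; dividing leaves 25·r**2-90·r+77.
The remaining quadratic factors as (5·r-11)(5·r-7).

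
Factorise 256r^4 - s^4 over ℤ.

(4r)⁴ − (s)⁴ = ((4r)² − (s)²)((4r)² + (s)²); the first factor splits again, the second (16r^2 + s^2) is irreducible.

(4r + s)(4r - s)(16r^2 + s^2)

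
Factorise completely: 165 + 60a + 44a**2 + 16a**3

Group as (16a**3 + 60a) + (44a**2 + 165) = 4a(4a**2 + 15) + 11(4a**2 + 15).
Both groups share the factor (4a**2 + 15).

(4a + 11)(4a**2 + 15)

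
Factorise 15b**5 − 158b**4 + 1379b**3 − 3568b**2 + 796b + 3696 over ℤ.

(3b − 7)(5b + 4)(b − 2)(b**2 − 7b + 66)

Trying the rational-root candidates, b = −4/5 is a root, so (5b + 4) divides it; the quotient is 3b**4 − 34b**3 + 303b**2 − 956b + 924.
Then b = 2 is a root, so (b − 2) is a factor; dividing leaves 3b**3 − 28b**2 + 247b − 462.
Then b = 7/3 is a root, giving the factor (3b − 7) and quotient b**2 − 7b + 66.
The quadratic b**2 − 7b + 66 has discriminant −215 < 0 and is irreducible over ℤ.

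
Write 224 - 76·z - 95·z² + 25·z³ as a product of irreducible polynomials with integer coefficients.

Among the possible rational roots, z = -8/5 is a root, so (5·z + 8) divides it; the quotient is 5·z² - 27·z + 28.
The remaining quadratic factors as (5·z - 7)(z - 4).

(5·z + 8)·(5·z - 7)·(z - 4)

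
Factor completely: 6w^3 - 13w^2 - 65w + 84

(6w - 7)(w + 3)(w - 4)

Trying the rational-root candidates, w = 7/6 is a root, giving the factor (6w - 7) and quotient w^2 - w - 12.
The remaining quadratic factors as (w + 3)(w - 4).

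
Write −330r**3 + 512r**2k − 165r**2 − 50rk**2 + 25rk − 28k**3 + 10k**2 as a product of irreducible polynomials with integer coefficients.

−(10r − 14k + 5)(3r − k)(11r + 2k)

Group: 3r(−110r**2 + 134rk − 55r + 28k**2 − 10k) − k(−110r**2 + 134rk − 55r + 28k**2 − 10k); both groups contain (−110r**2 + 134rk − 55r + 28k**2 − 10k), so (3r − k) is a factor with cofactor −110r**2 + 134rk − 55r + 28k**2 − 10k.
The cofactor groups again: −110r**2 + 134rk − 55r + 28k**2 − 10k = −11r(10r − 14k + 5) − 2k(10r − 14k + 5); both groups contain (10r − 14k + 5), giving −(11r + 2k)(10r − 14k + 5).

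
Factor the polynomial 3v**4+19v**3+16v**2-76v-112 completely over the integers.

(3v+7)(v+2)(v+4)(v-2)

Among the possible rational roots, v = -7/3 is a root, giving the factor (3v+7) and quotient v**3+4v**2-4v-16.
Then v = 2 is a root, so (v-2) divides it; the quotient is v**2+6v+8.
The remaining quadratic factors as (v+4)(v+2).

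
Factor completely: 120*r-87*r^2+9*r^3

Pull out the common factor 3*r, then factor the remaining trinomial.

3*r*(3*r-5)*(r-8)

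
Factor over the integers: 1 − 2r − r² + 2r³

Trying the rational-root candidates, r = 1 is a root, so (r − 1) is a factor; dividing leaves 2r² + r − 1.
The remaining quadratic factors as (r + 1)(2r − 1).

(2r − 1)(r + 1)(r − 1)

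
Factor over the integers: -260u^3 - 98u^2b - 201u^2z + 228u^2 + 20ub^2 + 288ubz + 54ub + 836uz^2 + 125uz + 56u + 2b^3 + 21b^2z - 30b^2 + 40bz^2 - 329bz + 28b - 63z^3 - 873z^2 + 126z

Group: 13u(-20u^2 - 6ub - 17uz - 4u + 2b^2 + 23bz - 2b + 63z^2 - 9z) + (b - z - 14)(-20u^2 - 6ub - 17uz - 4u + 2b^2 + 23bz - 2b + 63z^2 - 9z); both groups contain (-20u^2 - 6ub - 17uz - 4u + 2b^2 + 23bz - 2b + 63z^2 - 9z), so (13u + b - z - 14) is a factor with cofactor -20u^2 - 6ub - 17uz - 4u + 2b^2 + 23bz - 2b + 63z^2 - 9z.
The cofactor groups again: -20u^2 - 6ub - 17uz - 4u + 2b^2 + 23bz - 2b + 63z^2 - 9z = -5u(4u + 2b + 9z) + (b + 7z - 1)(4u + 2b + 9z); both groups contain (4u + 2b + 9z), giving -(5u - b - 7z + 1)(4u + 2b + 9z).

-(5u - b - 7z + 1)(4u + 2b + 9z)(13u + b - z - 14)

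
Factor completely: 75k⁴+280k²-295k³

5k²(3k-7)(5k-8)

Pull out the common factor 5k², then factor the remaining trinomial.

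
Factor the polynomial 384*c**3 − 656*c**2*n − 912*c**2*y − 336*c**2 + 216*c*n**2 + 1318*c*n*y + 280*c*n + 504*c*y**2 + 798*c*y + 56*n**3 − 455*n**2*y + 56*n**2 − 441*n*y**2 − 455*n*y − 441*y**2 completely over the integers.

Group: 6*c*(64*c**2 − 120*c*n − 56*c*y − 56*c + 56*n**2 + 49*n*y + 56*n + 49*y) + (n − 9*y)*(64*c**2 − 120*c*n − 56*c*y − 56*c + 56*n**2 + 49*n*y + 56*n + 49*y); both groups contain (64*c**2 − 120*c*n − 56*c*y − 56*c + 56*n**2 + 49*n*y + 56*n + 49*y), so (6*c + n − 9*y) is a factor with cofactor 64*c**2 − 120*c*n − 56*c*y − 56*c + 56*n**2 + 49*n*y + 56*n + 49*y.
The cofactor groups again: 64*c**2 − 120*c*n − 56*c*y − 56*c + 56*n**2 + 49*n*y + 56*n + 49*y = 8*c*(8*c − 8*n − 7*y) + (−7*n − 7)*(8*c − 8*n − 7*y); both groups contain (8*c − 8*n − 7*y), giving (8*c − 7*n − 7)*(8*c − 8*n − 7*y).

(6*c + n − 9*y)*(8*c − 7*n − 7)*(8*c − 8*n − 7*y)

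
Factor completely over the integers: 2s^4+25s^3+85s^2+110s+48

Testing divisors of the constant over divisors of the leading coefficient, s = -2 is a root, so (s+2) is a factor; dividing leaves 2s^3+21s^2+43s+24.
Continuing, s = -1 is a root, so (s+1) divides it; the quotient is 2s^2+19s+24.
The remaining quadratic factors as (2s+3)(s+8).

(2s+3)(s+1)(s+2)(s+8)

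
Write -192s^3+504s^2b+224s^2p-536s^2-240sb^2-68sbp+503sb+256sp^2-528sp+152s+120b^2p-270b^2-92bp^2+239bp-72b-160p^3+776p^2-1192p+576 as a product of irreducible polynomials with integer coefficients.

Group: 8s(-24s^2+63sb+16sp-40s-30b^2+23bp-8b+40p^2-104p+64) + (-4p+9)(-24s^2+63sb+16sp-40s-30b^2+23bp-8b+40p^2-104p+64); both groups contain (-24s^2+63sb+16sp-40s-30b^2+23bp-8b+40p^2-104p+64), so (8s-4p+9) is a factor with cofactor -24s^2+63sb+16sp-40s-30b^2+23bp-8b+40p^2-104p+64.
The cofactor groups again: -24s^2+63sb+16sp-40s-30b^2+23bp-8b+40p^2-104p+64 = -3s(8s-5b+8p-8) + (6b+5p-8)(8s-5b+8p-8); both groups contain (8s-5b+8p-8), giving -(3s-6b-5p+8)(8s-5b+8p-8).

-(8s-4p+9)(8s-5b+8p-8)(3s-6b-5p+8)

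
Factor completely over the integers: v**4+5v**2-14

(v**2+7)(v**2-2)

Substitute u = v**2 to get a quadratic in u, then factor.
v**2-2 is irreducible over ℤ (2 is not a perfect square).
v**2+7 is irreducible over ℤ (always positive, so no real roots).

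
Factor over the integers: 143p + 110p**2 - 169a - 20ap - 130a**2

Group: -13a(10a + 10p + 13) + 11p(10a + 10p + 13); both groups contain (10a + 10p + 13).

-(10a + 10p + 13)(13a - 11p)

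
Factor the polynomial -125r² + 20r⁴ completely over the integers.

Factor out 5r², leaving 4r² - 25, which is a difference of two squares.

5r²(2r + 5)(2r - 5)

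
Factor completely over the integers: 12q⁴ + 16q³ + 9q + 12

Group as (12q⁴ + 9q) + (16q³ + 12) = 3q(4q³ + 3) + 4(4q³ + 3).
Both groups share the factor (4q³ + 3).

(3q + 4)(4q³ + 3)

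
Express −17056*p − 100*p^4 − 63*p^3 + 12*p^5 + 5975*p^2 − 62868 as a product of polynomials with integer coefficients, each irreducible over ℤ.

(2*p + 13)*(6*p + 13)*(p − 6)*(p^2 − 11*p + 62)

Trying the rational-root candidates, p = −13/2 is a root, giving the factor (2*p + 13) and quotient 6*p^4 − 89*p^3 + 547*p^2 − 568*p − 4836.
Then p = −13/6 is a root, so (6*p + 13) divides it; the quotient is p^3 − 17*p^2 + 128*p − 372.
Continuing, p = 6 is a root, giving the factor (p − 6) and quotient p^2 − 11*p + 62.
The quadratic p^2 − 11*p + 62 has discriminant −127 < 0 and is irreducible over ℤ.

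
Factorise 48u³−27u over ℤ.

Factor out 3u, leaving 16u²−9, which is a difference of two squares.

3u(4u+3)(4u−3)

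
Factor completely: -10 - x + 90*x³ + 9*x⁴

Group as (9*x⁴ - x) + (90*x³ - 10) = x*(9*x³ - 1) + 10*(9*x³ - 1).
Both groups share the factor (9*x³ - 1).

(x + 10)*(9*x³ - 1)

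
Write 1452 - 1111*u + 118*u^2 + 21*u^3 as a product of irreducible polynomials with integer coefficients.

(3*u - 11)*(7*u - 12)*(u + 11)

Trying the rational-root candidates, u = 12/7 is a root, so (7*u - 12) is a factor; dividing leaves 3*u^2 + 22*u - 121.
The remaining quadratic factors as (u + 11)(3*u - 11).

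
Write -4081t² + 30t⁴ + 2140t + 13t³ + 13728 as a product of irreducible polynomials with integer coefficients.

Trying the rational-root candidates, t = 13/6 is a root, so (6t - 13) is a factor; dividing leaves 5t³ + 13t² - 652t - 1056.
Continuing, t = -12 is a root, so (t + 12) divides it; the quotient is 5t² - 47t - 88.
The remaining quadratic factors as (t - 11)(5t + 8).

(5t + 8)(6t - 13)(t + 12)(t - 11)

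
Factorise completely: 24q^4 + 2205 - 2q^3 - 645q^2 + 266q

Testing divisors of the constant over divisors of the leading coefficient, q = -7/4 is a root, so (4q + 7) divides it; the quotient is 6q^3 - 11q^2 - 142q + 315.
Next, q = 7/3 is a root, so (3q - 7) is a factor; dividing leaves 2q^2 + q - 45.
The remaining quadratic factors as (q + 5)(2q - 9).

(2q - 9)(3q - 7)(4q + 7)(q + 5)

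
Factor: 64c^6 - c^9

Factor out c^6 first: what remains is -c^3 + 64.
Recognize a difference of cubes with the parts 4 and c.

-c^6(c - 4)(c^2 + 4c + 16)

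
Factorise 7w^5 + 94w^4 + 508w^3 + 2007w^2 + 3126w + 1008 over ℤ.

Among the possible rational roots, w = -8 is a root, so (w + 8) divides it; the quotient is 7w^4 + 38w^3 + 204w^2 + 375w + 126.
Next, w = -3/7 is a root, so (7w + 3) divides it; the quotient is w^3 + 5w^2 + 27w + 42.
Next, w = -2 is a root, so (w + 2) is a factor; dividing leaves w^2 + 3w + 21.
The quadratic w^2 + 3w + 21 has discriminant -75 < 0 and is irreducible over ℤ.

(7w + 3)(w + 2)(w + 8)(w^2 + 3w + 21)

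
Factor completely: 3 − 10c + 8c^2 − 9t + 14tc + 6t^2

(2t + 2c − 1)(3t + 4c − 3)

Group: 2t(3t + 4c − 3) + (2c − 1)(3t + 4c − 3); both groups contain (3t + 4c − 3).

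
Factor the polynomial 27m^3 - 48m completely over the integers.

3m(3m + 4)(3m - 4)

Every term has a factor of 3m. Then 9m^2 - 16 = (3m)² − (4)².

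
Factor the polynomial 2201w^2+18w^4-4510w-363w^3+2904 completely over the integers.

Trying the rational-root candidates, w = 4/3 is a root, so (3w-4) divides it; the quotient is 6w^3-113w^2+583w-726.
Continuing, w = 11 is a root, giving the factor (w-11) and quotient 6w^2-47w+66.
The remaining quadratic factors as (6w-11)(w-6).

(3w-4)(6w-11)(w-11)(w-6)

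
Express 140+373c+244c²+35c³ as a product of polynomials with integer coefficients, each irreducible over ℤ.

Among the possible rational roots, c = −4/7 is a root, so (7c+4) is a factor; dividing leaves 5c²+32c+35.
The remaining quadratic factors as (5c+7)(c+5).

(5c+7)(7c+4)(c+5)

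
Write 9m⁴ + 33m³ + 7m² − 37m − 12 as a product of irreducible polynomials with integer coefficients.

Trying the rational-root candidates, m = −4/3 is a root, so (3m + 4) divides it; the quotient is 3m³ + 7m² − 7m − 3.
Continuing, m = −1/3 is a root, so (3m + 1) is a factor; dividing leaves m² + 2m − 3.
The remaining quadratic factors as (m + 3)(m − 1).

(3m + 1)(3m + 4)(m + 3)(m − 1)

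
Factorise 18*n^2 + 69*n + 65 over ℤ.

(3*n + 5)*(6*n + 13)

Need a pair with product 18·65 = 1170 and sum 69: that's 30 and 39.
Split the middle term: 18*n^2 + 30*n + 39*n + 65 = 6*n*(3*n + 5) + 13*(3*n + 5).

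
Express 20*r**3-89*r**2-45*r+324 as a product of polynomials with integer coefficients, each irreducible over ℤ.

Testing divisors of the constant over divisors of the leading coefficient, r = 9/4 is a root, so (4*r-9) is a factor; dividing leaves 5*r**2-11*r-36.
The remaining quadratic factors as (5*r+9)(r-4).

(4*r-9)*(5*r+9)*(r-4)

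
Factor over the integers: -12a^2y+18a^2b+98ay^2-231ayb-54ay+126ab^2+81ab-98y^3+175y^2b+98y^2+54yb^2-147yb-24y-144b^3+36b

Group: 6a(-2ay+3ab+14y^2-37yb-8y+24b^2+12b) + (-7y-6b+3)(-2ay+3ab+14y^2-37yb-8y+24b^2+12b); both groups contain (-2ay+3ab+14y^2-37yb-8y+24b^2+12b), so (6a-7y-6b+3) is a factor with cofactor -2ay+3ab+14y^2-37yb-8y+24b^2+12b.
The cofactor groups again: -2ay+3ab+14y^2-37yb-8y+24b^2+12b = -2y(a-7y+8b+4) + 3b(a-7y+8b+4); both groups contain (a-7y+8b+4), giving -(2y-3b)(a-7y+8b+4).

-(2y-3b)(6a-7y-6b+3)(a-7y+8b+4)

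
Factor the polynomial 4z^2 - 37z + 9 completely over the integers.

(4z - 1)(z - 9)

Need a pair with product 4·9 = 36 and sum -37: that's -36 and -1.
Split the middle term: 4z^2 - 36z - z + 9 = 4z(z - 9) - (z - 9).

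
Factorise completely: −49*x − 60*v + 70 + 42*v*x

Group as (42*v*x − 60*v) + (−49*x + 70) = 6*v*(7*x − 10) − 7*(7*x − 10).
Both groups share the factor (7*x − 10).

(6*v − 7)*(7*x − 10)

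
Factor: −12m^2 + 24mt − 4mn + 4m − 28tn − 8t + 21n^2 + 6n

Group: −6m(2m − 4t + 3n) + (7n + 2)(2m − 4t + 3n); both groups contain (2m − 4t + 3n).

−(2m − 4t + 3n)(6m − 7n − 2)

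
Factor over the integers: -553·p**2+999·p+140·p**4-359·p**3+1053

Among the possible rational roots, p = 13/5 is a root, so (5·p-13) is a factor; dividing leaves 28·p**3+p**2-108·p-81.
Then p = -9/7 is a root, so (7·p+9) is a factor; dividing leaves 4·p**2-5·p-9.
The remaining quadratic factors as (4·p-9)(p+1).

(4·p-9)·(5·p-13)·(7·p+9)·(p+1)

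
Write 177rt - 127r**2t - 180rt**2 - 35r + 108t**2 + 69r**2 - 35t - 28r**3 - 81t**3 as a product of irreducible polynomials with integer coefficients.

Group: 7r(-4r**2 - 13rt + 7r - 9t**2 + 7t) + (9t - 5)(-4r**2 - 13rt + 7r - 9t**2 + 7t); both groups contain (-4r**2 - 13rt + 7r - 9t**2 + 7t), so (7r + 9t - 5) is a factor with cofactor -4r**2 - 13rt + 7r - 9t**2 + 7t.
The cofactor groups again: -4r**2 - 13rt + 7r - 9t**2 + 7t = -r(4r + 9t - 7) - t(4r + 9t - 7); both groups contain (4r + 9t - 7), giving -(r + t)(4r + 9t - 7).

-(4r + 9t - 7)(7r + 9t - 5)(r + t)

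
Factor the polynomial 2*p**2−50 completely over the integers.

2*(p+5)*(p−5)

Every term has a factor of 2. Then p**2−25 = (p)² − (5)².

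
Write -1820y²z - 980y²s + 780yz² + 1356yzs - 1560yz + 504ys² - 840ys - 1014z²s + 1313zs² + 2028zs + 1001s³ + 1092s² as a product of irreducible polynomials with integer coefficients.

Group: 10y(-182yz - 98ys + 78z² - 101zs - 156z - 77s² - 84s) - 13s(-182yz - 98ys + 78z² - 101zs - 156z - 77s² - 84s); both groups contain (-182yz - 98ys + 78z² - 101zs - 156z - 77s² - 84s), so (10y - 13s) is a factor with cofactor -182yz - 98ys + 78z² - 101zs - 156z - 77s² - 84s.
The cofactor groups again: -182yz - 98ys + 78z² - 101zs - 156z - 77s² - 84s = -13z(14y - 6z + 11s + 12) - 7s(14y - 6z + 11s + 12); both groups contain (14y - 6z + 11s + 12), giving -(13z + 7s)(14y - 6z + 11s + 12).

-(10y - 13s)(14y - 6z + 11s + 12)(13z + 7s)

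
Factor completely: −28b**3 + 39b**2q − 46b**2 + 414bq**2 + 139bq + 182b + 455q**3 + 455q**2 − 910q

−(4b + 7q + 14)(7b + 13q − 13)(b − 5q)

Group: b(−28b**2 − 101bq − 46b − 91q**2 − 91q + 182) − 5q(−28b**2 − 101bq − 46b − 91q**2 − 91q + 182); both groups contain (−28b**2 − 101bq − 46b − 91q**2 − 91q + 182), so (b − 5q) is a factor with cofactor −28b**2 − 101bq − 46b − 91q**2 − 91q + 182.
The cofactor groups again: −28b**2 − 101bq − 46b − 91q**2 − 91q + 182 = −7b(4b + 7q + 14) + (−13q + 13)(4b + 7q + 14); both groups contain (4b + 7q + 14), giving −(7b + 13q − 13)(4b + 7q + 14).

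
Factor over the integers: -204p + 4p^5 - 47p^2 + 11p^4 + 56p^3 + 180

By the rational root theorem, p = 5/4 is a root, so (4p - 5) divides it; the quotient is p^4 + 4p^3 + 19p^2 + 12p - 36.
Continuing, p = -2 is a root, so (p + 2) divides it; the quotient is p^3 + 2p^2 + 15p - 18.
Then p = 1 is a root, so (p - 1) is a factor; dividing leaves p^2 + 3p + 18.
The quadratic p^2 + 3p + 18 has discriminant -63 < 0 and is irreducible over ℤ.

(4p - 5)(p + 2)(p - 1)(p^2 + 3p + 18)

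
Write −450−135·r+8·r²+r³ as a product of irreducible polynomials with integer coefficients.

By the rational root theorem, r = 10 is a root, giving the factor (r−10) and quotient r²+18·r+45.
The remaining quadratic factors as (r+15)(r+3).

(r+15)·(r+3)·(r−10)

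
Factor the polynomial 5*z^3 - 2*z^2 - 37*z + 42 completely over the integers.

(5*z - 7)*(z + 3)*(z - 2)

Among the possible rational roots, z = 7/5 is a root, so (5*z - 7) is a factor; dividing leaves z^2 + z - 6.
The remaining quadratic factors as (z + 3)(z - 2).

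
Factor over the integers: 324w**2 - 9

9(6w + 1)(6w - 1)

Pull out the common factor 9; 36w**2 - 1 is a difference of squares.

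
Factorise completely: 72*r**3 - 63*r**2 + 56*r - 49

(8*r - 7)*(9*r**2 + 7)

Group as (72*r**3 + 56*r) + (-63*r**2 - 49) = 8*r*(9*r**2 + 7) - 7*(9*r**2 + 7).
Both groups share the factor (9*r**2 + 7).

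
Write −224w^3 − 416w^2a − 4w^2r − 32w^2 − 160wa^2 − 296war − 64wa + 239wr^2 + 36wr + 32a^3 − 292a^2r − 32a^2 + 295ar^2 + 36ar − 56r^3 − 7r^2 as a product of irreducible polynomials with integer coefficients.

Group: 8w(−28w^2 − 24wa − 25wr − 4w + 4a^2 − 33ar − 4a + 8r^2 + r) + (8a − 7r)(−28w^2 − 24wa − 25wr − 4w + 4a^2 − 33ar − 4a + 8r^2 + r); both groups contain (−28w^2 − 24wa − 25wr − 4w + 4a^2 − 33ar − 4a + 8r^2 + r), so (8w + 8a − 7r) is a factor with cofactor −28w^2 − 24wa − 25wr − 4w + 4a^2 − 33ar − 4a + 8r^2 + r.
The cofactor groups again: −28w^2 − 24wa − 25wr − 4w + 4a^2 − 33ar − 4a + 8r^2 + r = −4w(7w − a + 8r + 1) + (−4a + r)(7w − a + 8r + 1); both groups contain (7w − a + 8r + 1), giving −(4w + 4a − r)(7w − a + 8r + 1).

−(7w − a + 8r + 1)(4w + 4a − r)(8w + 8a − 7r)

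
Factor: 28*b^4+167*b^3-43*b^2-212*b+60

Testing divisors of the constant over divisors of the leading coefficient, b = 2/7 is a root, so (7*b-2) is a factor; dividing leaves 4*b^3+25*b^2+b-30.
Then b = -5/4 is a root, so (4*b+5) divides it; the quotient is b^2+5*b-6.
The remaining quadratic factors as (b+6)(b-1).

(4*b+5)*(7*b-2)*(b+6)*(b-1)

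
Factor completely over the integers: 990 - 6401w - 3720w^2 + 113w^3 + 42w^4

By the rational root theorem, w = 9 is a root, so (w - 9) is a factor; dividing leaves 42w^3 + 491w^2 + 699w - 110.
Then w = -10 is a root, giving the factor (w + 10) and quotient 42w^2 + 71w - 11.
The remaining quadratic factors as (6w + 11)(7w - 1).

(6w + 11)(7w - 1)(w + 10)(w - 9)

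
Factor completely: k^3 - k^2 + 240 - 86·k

Testing divisors of the constant over divisors of the leading coefficient, k = 3 is a root, so (k - 3) divides it; the quotient is k^2 + 2·k - 80.
The remaining quadratic factors as (k - 8)(k + 10).

(k + 10)·(k - 3)·(k - 8)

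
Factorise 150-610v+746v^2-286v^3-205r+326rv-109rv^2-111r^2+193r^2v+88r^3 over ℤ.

Group: 8r(11r^2+9rv-7r-26v^2+56v-30) + (11v-5)(11r^2+9rv-7r-26v^2+56v-30); both groups contain (11r^2+9rv-7r-26v^2+56v-30), so (8r+11v-5) is a factor with cofactor 11r^2+9rv-7r-26v^2+56v-30.
The cofactor groups again: 11r^2+9rv-7r-26v^2+56v-30 = r(11r-13v+15) + (2v-2)(11r-13v+15); both groups contain (11r-13v+15), giving (r+2v-2)(11r-13v+15).

(11r-13v+15)(8r+11v-5)(r+2v-2)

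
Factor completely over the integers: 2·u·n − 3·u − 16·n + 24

(2·n − 3)·(u − 8)

Group as (2·u·n − 3·u) + (−16·n + 24) = u·(2·n − 3) − 8·(2·n − 3).
Both groups share the factor (2·n − 3).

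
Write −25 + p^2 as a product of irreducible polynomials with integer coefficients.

(p + 5)·(p − 5)

Two integers with product −25 and sum 0 are 5 and −5.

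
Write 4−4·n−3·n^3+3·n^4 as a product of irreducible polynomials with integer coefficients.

Group as (3·n^4−4·n) + (−3·n^3+4) = n·(3·n^3−4) − (3·n^3−4).
Both groups share the factor (3·n^3−4).

(n−1)·(3·n^3−4)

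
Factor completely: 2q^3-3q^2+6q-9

Group as (2q^3+6q) + (-3q^2-9) = 2q(q^2+3) - 3(q^2+3).
Both groups share the factor (q^2+3).

(2q-3)(q^2+3)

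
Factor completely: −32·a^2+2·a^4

2·a^2·(a+4)·(a−4)

Pull out the common factor 2·a^2; a^2−16 is a difference of squares.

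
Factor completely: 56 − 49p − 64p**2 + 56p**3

(7p − 8)(8p**2 − 7)

Group as (56p**3 − 49p) + (−64p**2 + 56) = 7p(8p**2 − 7) − 8(8p**2 − 7).
Both groups share the factor (8p**2 − 7).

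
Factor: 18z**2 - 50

2(3z + 5)(3z - 5)

Pull out the common factor 2; 9z**2 - 25 is a difference of squares.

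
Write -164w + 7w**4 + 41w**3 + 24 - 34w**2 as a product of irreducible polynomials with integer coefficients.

(7w - 1)(w + 2)(w + 6)(w - 2)

Among the possible rational roots, w = 2 is a root, giving the factor (w - 2) and quotient 7w**3 + 55w**2 + 76w - 12.
Next, w = -2 is a root, so (w + 2) is a factor; dividing leaves 7w**2 + 41w - 6.
The remaining quadratic factors as (7w - 1)(w + 6).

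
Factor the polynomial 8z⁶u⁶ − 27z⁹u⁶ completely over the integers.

−u⁶z⁶(3z − 2)(9z² + 6z + 4)

Factor out z⁶u⁶ first: what remains is −27z³ + 8.
Recognize a difference of cubes with the parts 2 and 3z.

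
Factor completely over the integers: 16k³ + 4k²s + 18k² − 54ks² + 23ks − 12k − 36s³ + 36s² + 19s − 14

(2k + 3s + 2)(8k + 6s − 7)(k − 2s + 1)

Group: 2k(8k² − 10ks + k − 12s² + 20s − 7) + (3s + 2)(8k² − 10ks + k − 12s² + 20s − 7); both groups contain (8k² − 10ks + k − 12s² + 20s − 7), so (2k + 3s + 2) is a factor with cofactor 8k² − 10ks + k − 12s² + 20s − 7.
The cofactor groups again: 8k² − 10ks + k − 12s² + 20s − 7 = 8k(k − 2s + 1) + (6s − 7)(k − 2s + 1); both groups contain (k − 2s + 1), giving (8k + 6s − 7)(k − 2s + 1).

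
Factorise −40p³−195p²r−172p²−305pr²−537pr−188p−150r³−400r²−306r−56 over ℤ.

−(5p+10r+14)(8p+15r+4)(p+r+1)

Group: 8p(−5p²−15pr−19p−10r²−24r−14) + (15r+4)(−5p²−15pr−19p−10r²−24r−14); both groups contain (−5p²−15pr−19p−10r²−24r−14), so (8p+15r+4) is a factor with cofactor −5p²−15pr−19p−10r²−24r−14.
The cofactor groups again: −5p²−15pr−19p−10r²−24r−14 = −p(5p+10r+14) + (−r−1)(5p+10r+14); both groups contain (5p+10r+14), giving −(p+r+1)(5p+10r+14).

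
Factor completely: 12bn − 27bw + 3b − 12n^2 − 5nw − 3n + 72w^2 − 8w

(3b − 3n − 8w)(4n − 9w + 1)

Group: 4n(3b − 3n − 8w) + (−9w + 1)(3b − 3n − 8w); both groups contain (3b − 3n − 8w).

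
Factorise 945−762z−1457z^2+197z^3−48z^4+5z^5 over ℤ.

(5z−3)(z+1)(z−9)(z^2−z+35)

Among the possible rational roots, z = −1 is a root, so (z+1) divides it; the quotient is 5z^4−53z^3+250z^2−1707z+945.
Next, z = 3/5 is a root, so (5z−3) is a factor; dividing leaves z^3−10z^2+44z−315.
Then z = 9 is a root, so (z−9) divides it; the quotient is z^2−z+35.
The quadratic z^2−z+35 has discriminant −139 < 0 and is irreducible over ℤ.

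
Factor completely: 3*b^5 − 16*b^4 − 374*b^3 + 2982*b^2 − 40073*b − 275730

Testing divisors of the constant over divisors of the leading coefficient, b = −13 is a root, so (b + 13) divides it; the quotient is 3*b^4 − 55*b^3 + 341*b^2 − 1451*b − 21210.
Next, b = 15 is a root, so (b − 15) divides it; the quotient is 3*b^3 − 10*b^2 + 191*b + 1414.
Next, b = −14/3 is a root, giving the factor (3*b + 14) and quotient b^2 − 8*b + 101.
The quadratic b^2 − 8*b + 101 has discriminant −340 < 0 and is irreducible over ℤ.

(3*b + 14)*(b + 13)*(b − 15)*(b^2 − 8*b + 101)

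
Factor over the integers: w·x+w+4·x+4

(w+4)·(x+1)

Group as (w·x+w) + (4·x+4) = w·(x+1) + 4·(x+1).
Both groups share the factor (x+1).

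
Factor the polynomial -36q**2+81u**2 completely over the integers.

9(3u-2q)(3u+2q)

Every term has a factor of 9. Then 9u**2-4q**2 = (3u)² − (2q)².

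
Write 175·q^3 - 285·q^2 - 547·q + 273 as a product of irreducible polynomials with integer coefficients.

(5·q + 7)·(5·q - 13)·(7·q - 3)

By the rational root theorem, q = -7/5 is a root, giving the factor (5·q + 7) and quotient 35·q^2 - 106·q + 39.
The remaining quadratic factors as (7·q - 3)(5·q - 13).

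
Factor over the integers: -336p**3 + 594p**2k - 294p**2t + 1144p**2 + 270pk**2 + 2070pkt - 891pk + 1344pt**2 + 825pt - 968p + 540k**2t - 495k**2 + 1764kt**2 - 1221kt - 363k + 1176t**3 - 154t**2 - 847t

-(7p - 15k - 14t - 11)(8p + 3k + 7t)(6p + 12t - 11)

Group: 8p(-42p**2 + 90pk + 143p + 180kt - 165k + 168t**2 - 22t - 121) + (3k + 7t)(-42p**2 + 90pk + 143p + 180kt - 165k + 168t**2 - 22t - 121); both groups contain (-42p**2 + 90pk + 143p + 180kt - 165k + 168t**2 - 22t - 121), so (8p + 3k + 7t) is a factor with cofactor -42p**2 + 90pk + 143p + 180kt - 165k + 168t**2 - 22t - 121.
The cofactor groups again: -42p**2 + 90pk + 143p + 180kt - 165k + 168t**2 - 22t - 121 = -6p(7p - 15k - 14t - 11) + (-12t + 11)(7p - 15k - 14t - 11); both groups contain (7p - 15k - 14t - 11), giving -(6p + 12t - 11)(7p - 15k - 14t - 11).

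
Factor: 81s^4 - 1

(3s + 1)(3s - 1)(9s^2 + 1)

(3s)⁴ − (1)⁴ = ((3s)² − (1)²)((3s)² + (1)²); the first factor splits again, the second (9s^2 + 1) is irreducible.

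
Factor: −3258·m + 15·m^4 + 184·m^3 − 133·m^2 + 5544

Among the possible rational roots, m = −6 is a root, giving the factor (m + 6) and quotient 15·m^3 + 94·m^2 − 697·m + 924.
Next, m = 12/5 is a root, so (5·m − 12) is a factor; dividing leaves 3·m^2 + 26·m − 77.
The remaining quadratic factors as (m + 11)(3·m − 7).

(3·m − 7)·(5·m − 12)·(m + 11)·(m + 6)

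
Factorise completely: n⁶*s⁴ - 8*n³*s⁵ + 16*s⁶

Every term has a factor of s⁴; factoring it out leaves n⁶ - 8*n³*s + 16*s².
Recognize a perfect-square trinomial with the parts 4*s and n³.

s⁴*(n³ - 4*s)²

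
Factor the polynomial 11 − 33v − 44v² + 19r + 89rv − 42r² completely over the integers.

−(14r − 11v − 11)(3r − 4v + 1)

Group: −14r(3r − 4v + 1) + (11v + 11)(3r − 4v + 1); both groups contain (3r − 4v + 1).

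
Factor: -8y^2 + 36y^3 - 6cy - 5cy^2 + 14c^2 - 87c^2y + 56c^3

Group: 8c(7c^2 - 3cy - 4y^2) + (-9y + 2)(7c^2 - 3cy - 4y^2); both groups contain (7c^2 - 3cy - 4y^2), so (8c - 9y + 2) is a factor with cofactor 7c^2 - 3cy - 4y^2.
The cofactor groups again: 7c^2 - 3cy - 4y^2 = c(7c + 4y) - y(7c + 4y); both groups contain (7c + 4y), giving (c - y)(7c + 4y).

(7c + 4y)(8c - 9y + 2)(c - y)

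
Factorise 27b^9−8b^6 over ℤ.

Pull out the common factor b^6, leaving 27b^3−8.
Recognize a difference of cubes with the parts 3b and 2.

b^6(3b−2)(9b^2+6b+4)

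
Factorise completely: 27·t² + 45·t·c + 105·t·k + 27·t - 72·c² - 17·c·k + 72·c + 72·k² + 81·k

Group: 3·t·(9·t - 9·c + 8·k + 9) + (8·c + 9·k)·(9·t - 9·c + 8·k + 9); both groups contain (9·t - 9·c + 8·k + 9).

(9·t - 9·c + 8·k + 9)·(3·t + 8·c + 9·k)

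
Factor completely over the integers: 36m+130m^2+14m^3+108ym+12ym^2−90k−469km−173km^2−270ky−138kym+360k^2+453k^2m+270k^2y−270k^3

Group: 9k(−30k^2+30ky+47km+10k−12ym−14m^2−4m) + (−m−9)(−30k^2+30ky+47km+10k−12ym−14m^2−4m); both groups contain (−30k^2+30ky+47km+10k−12ym−14m^2−4m), so (9k−m−9) is a factor with cofactor −30k^2+30ky+47km+10k−12ym−14m^2−4m.
The cofactor groups again: −30k^2+30ky+47km+10k−12ym−14m^2−4m = −5k(6k−6y−7m−2) + 2m(6k−6y−7m−2); both groups contain (6k−6y−7m−2), giving −(5k−2m)(6k−6y−7m−2).

−(5k−2m)(6k−6y−7m−2)(9k−m−9)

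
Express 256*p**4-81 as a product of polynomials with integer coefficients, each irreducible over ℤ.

(4*p+3)*(4*p-3)*(16*p**2+9)

Write as (16*p**2)² − (9)², then factor 16*p**2-9 once more.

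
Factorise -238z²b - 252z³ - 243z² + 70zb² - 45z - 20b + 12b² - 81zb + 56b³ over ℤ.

Group: 9z(-28z² - 14zb - 27z + 14b² + 3b - 5) + 4b(-28z² - 14zb - 27z + 14b² + 3b - 5); both groups contain (-28z² - 14zb - 27z + 14b² + 3b - 5), so (9z + 4b) is a factor with cofactor -28z² - 14zb - 27z + 14b² + 3b - 5.
The cofactor groups again: -28z² - 14zb - 27z + 14b² + 3b - 5 = -4z(7z + 7b + 5) + (2b - 1)(7z + 7b + 5); both groups contain (7z + 7b + 5), giving -(4z - 2b + 1)(7z + 7b + 5).

-(4z - 2b + 1)(9z + 4b)(7z + 7b + 5)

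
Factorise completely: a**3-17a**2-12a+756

Testing divisors of the constant over divisors of the leading coefficient, a = -6 is a root, giving the factor (a+6) and quotient a**2-23a+126.
The remaining quadratic factors as (a-14)(a-9).

(a+6)(a-14)(a-9)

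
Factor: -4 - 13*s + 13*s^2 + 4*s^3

Testing divisors of the constant over divisors of the leading coefficient, s = 1 is a root, giving the factor (s - 1) and quotient 4*s^2 + 17*s + 4.
The remaining quadratic factors as (4*s + 1)(s + 4).

(4*s + 1)*(s + 4)*(s - 1)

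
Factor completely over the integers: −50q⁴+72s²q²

2q²(6s−5q)(6s+5q)

Every term has a factor of 2q². Then 36s²−25q² = (6s)² − (5q)².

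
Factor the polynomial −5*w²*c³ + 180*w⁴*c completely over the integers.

Factor out 5*w²*c, leaving 36*w² − c², which is a difference of two squares.

5*c*w²*(6*w − c)*(6*w + c)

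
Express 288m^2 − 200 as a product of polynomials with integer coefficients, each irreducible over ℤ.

8(6m + 5)(6m − 5)

Every term has a factor of 8. Then 36m^2 − 25 = (6m)² − (5)².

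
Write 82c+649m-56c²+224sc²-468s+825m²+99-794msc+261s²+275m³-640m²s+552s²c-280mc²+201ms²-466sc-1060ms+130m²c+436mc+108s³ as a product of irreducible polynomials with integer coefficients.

Group: 5m(55m²-29ms+70mc+66m-12s²-56sc-41s+14c+11) + (-9s-4c+9)(55m²-29ms+70mc+66m-12s²-56sc-41s+14c+11); both groups contain (55m²-29ms+70mc+66m-12s²-56sc-41s+14c+11), so (5m-9s-4c+9) is a factor with cofactor 55m²-29ms+70mc+66m-12s²-56sc-41s+14c+11.
The cofactor groups again: 55m²-29ms+70mc+66m-12s²-56sc-41s+14c+11 = 5m(11m+3s+14c+11) + (-4s+1)(11m+3s+14c+11); both groups contain (11m+3s+14c+11), giving (5m-4s+1)(11m+3s+14c+11).

(5m-9s-4c+9)(11m+3s+14c+11)(5m-4s+1)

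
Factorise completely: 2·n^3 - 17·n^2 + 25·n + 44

Testing divisors of the constant over divisors of the leading coefficient, n = -1 is a root, so (n + 1) is a factor; dividing leaves 2·n^2 - 19·n + 44.
The remaining quadratic factors as (2·n - 11)(n - 4).

(2·n - 11)·(n + 1)·(n - 4)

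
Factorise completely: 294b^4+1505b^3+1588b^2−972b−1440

By the rational root theorem, b = −10/3 is a root, so (3b+10) is a factor; dividing leaves 98b^3+175b^2−54b−144.
Then b = −8/7 is a root, so (7b+8) divides it; the quotient is 14b^2+9b−18.
The remaining quadratic factors as (2b+3)(7b−6).

(2b+3)(3b+10)(7b+8)(7b−6)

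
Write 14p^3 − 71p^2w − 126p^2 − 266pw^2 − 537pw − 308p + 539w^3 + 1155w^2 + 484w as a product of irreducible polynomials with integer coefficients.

(2p + 7w + 4)(7p − 11w)(p − 7w − 11)

Group: 7p(2p^2 − 7pw − 18p − 49w^2 − 105w − 44) − 11w(2p^2 − 7pw − 18p − 49w^2 − 105w − 44); both groups contain (2p^2 − 7pw − 18p − 49w^2 − 105w − 44), so (7p − 11w) is a factor with cofactor 2p^2 − 7pw − 18p − 49w^2 − 105w − 44.
The cofactor groups again: 2p^2 − 7pw − 18p − 49w^2 − 105w − 44 = p(2p + 7w + 4) + (−7w − 11)(2p + 7w + 4); both groups contain (2p + 7w + 4), giving (p − 7w − 11)(2p + 7w + 4).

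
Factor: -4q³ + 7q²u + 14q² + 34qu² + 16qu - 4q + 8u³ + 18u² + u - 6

Group: q(-4q² - 9qu + 2q - 2u² - 3u + 2) + (-4u - 3)(-4q² - 9qu + 2q - 2u² - 3u + 2); both groups contain (-4q² - 9qu + 2q - 2u² - 3u + 2), so (q - 4u - 3) is a factor with cofactor -4q² - 9qu + 2q - 2u² - 3u + 2.
The cofactor groups again: -4q² - 9qu + 2q - 2u² - 3u + 2 = -4q(q + 2u - 1) + (-u - 2)(q + 2u - 1); both groups contain (q + 2u - 1), giving -(4q + u + 2)(q + 2u - 1).

-(4q + u + 2)(q + 2u - 1)(q - 4u - 3)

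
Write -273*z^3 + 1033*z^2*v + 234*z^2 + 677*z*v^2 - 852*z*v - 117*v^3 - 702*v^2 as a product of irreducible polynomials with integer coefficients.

-(3*z - 13*v)*(7*z - v - 6)*(13*z + 9*v)

Group: 3*z*(-91*z^2 - 50*z*v + 78*z + 9*v^2 + 54*v) - 13*v*(-91*z^2 - 50*z*v + 78*z + 9*v^2 + 54*v); both groups contain (-91*z^2 - 50*z*v + 78*z + 9*v^2 + 54*v), so (3*z - 13*v) is a factor with cofactor -91*z^2 - 50*z*v + 78*z + 9*v^2 + 54*v.
The cofactor groups again: -91*z^2 - 50*z*v + 78*z + 9*v^2 + 54*v = -7*z*(13*z + 9*v) + (v + 6)*(13*z + 9*v); both groups contain (13*z + 9*v), giving -(7*z - v - 6)*(13*z + 9*v).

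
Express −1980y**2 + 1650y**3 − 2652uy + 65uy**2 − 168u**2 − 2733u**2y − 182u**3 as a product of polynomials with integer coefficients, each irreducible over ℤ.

−(13u − 10y + 12)(14u + 11y)(u + 15y)

Group: 14u(−13u**2 − 185uy − 12u + 150y**2 − 180y) + 11y(−13u**2 − 185uy − 12u + 150y**2 − 180y); both groups contain (−13u**2 − 185uy − 12u + 150y**2 − 180y), so (14u + 11y) is a factor with cofactor −13u**2 − 185uy − 12u + 150y**2 − 180y.
The cofactor groups again: −13u**2 − 185uy − 12u + 150y**2 − 180y = −13u(u + 15y) + (10y − 12)(u + 15y); both groups contain (u + 15y), giving −(13u − 10y + 12)(u + 15y).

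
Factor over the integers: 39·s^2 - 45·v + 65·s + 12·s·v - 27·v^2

Group: 3·s·(13·s - 9·v) + (3·v + 5)·(13·s - 9·v); both groups contain (13·s - 9·v).

(13·s - 9·v)·(3·s + 3·v + 5)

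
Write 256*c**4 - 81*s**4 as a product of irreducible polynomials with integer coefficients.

(4*c)⁴ − (3*s)⁴ = ((4*c)² − (3*s)²)((4*c)² + (3*s)²); the first factor splits again, the second (16*c**2 + 9*s**2) is irreducible.

(4*c + 3*s)*(4*c - 3*s)*(16*c**2 + 9*s**2)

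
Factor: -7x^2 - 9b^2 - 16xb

Group: -x(7x + 9b) - b(7x + 9b); both groups contain (7x + 9b).

-(7x + 9b)(x + b)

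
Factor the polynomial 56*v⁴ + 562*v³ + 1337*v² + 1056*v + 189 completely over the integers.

(2*v + 3)*(4*v + 1)*(7*v + 9)*(v + 7)

Testing divisors of the constant over divisors of the leading coefficient, v = −9/7 is a root, so (7*v + 9) is a factor; dividing leaves 8*v³ + 70*v² + 101*v + 21.
Continuing, v = −3/2 is a root, so (2*v + 3) divides it; the quotient is 4*v² + 29*v + 7.
The remaining quadratic factors as (4*v + 1)(v + 7).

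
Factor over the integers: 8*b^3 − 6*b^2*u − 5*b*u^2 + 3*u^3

(2*b − u)*(4*b + 3*u)*(b − u)

Group: b*(8*b^2 + 2*b*u − 3*u^2) − u*(8*b^2 + 2*b*u − 3*u^2); both groups contain (8*b^2 + 2*b*u − 3*u^2), so (b − u) is a factor with cofactor 8*b^2 + 2*b*u − 3*u^2.
The cofactor groups again: 8*b^2 + 2*b*u − 3*u^2 = 2*b*(4*b + 3*u) − u*(4*b + 3*u); both groups contain (4*b + 3*u), giving (2*b − u)*(4*b + 3*u).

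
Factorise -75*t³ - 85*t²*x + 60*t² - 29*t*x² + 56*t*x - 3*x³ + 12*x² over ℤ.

-(3*t + x)*(5*t + 3*x)*(5*t + x - 4)

Group: 5*t*(-15*t² - 14*t*x - 3*x²) + (x - 4)*(-15*t² - 14*t*x - 3*x²); both groups contain (-15*t² - 14*t*x - 3*x²), so (5*t + x - 4) is a factor with cofactor -15*t² - 14*t*x - 3*x².
The cofactor groups again: -15*t² - 14*t*x - 3*x² = -3*t*(5*t + 3*x) - x*(5*t + 3*x); both groups contain (5*t + 3*x), giving -(3*t + x)*(5*t + 3*x).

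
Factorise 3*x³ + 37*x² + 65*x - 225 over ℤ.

(3*x - 5)*(x + 5)*(x + 9)

Among the possible rational roots, x = -9 is a root, giving the factor (x + 9) and quotient 3*x² + 10*x - 25.
The remaining quadratic factors as (3*x - 5)(x + 5).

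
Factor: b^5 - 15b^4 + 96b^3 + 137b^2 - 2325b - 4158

By the rational root theorem, b = -2 is a root, so (b + 2) is a factor; dividing leaves b^4 - 17b^3 + 130b^2 - 123b - 2079.
Then b = 7 is a root, giving the factor (b - 7) and quotient b^3 - 10b^2 + 60b + 297.
Next, b = -3 is a root, so (b + 3) is a factor; dividing leaves b^2 - 13b + 99.
The quadratic b^2 - 13b + 99 has discriminant -227 < 0 and is irreducible over ℤ.

(b + 2)(b + 3)(b - 7)(b^2 - 13b + 99)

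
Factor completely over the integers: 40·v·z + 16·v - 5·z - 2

(5·z + 2)·(8·v - 1)

Group as (40·v·z + 16·v) + (-5·z - 2) = 8·v·(5·z + 2) - (5·z + 2).
Both groups share the factor (5·z + 2).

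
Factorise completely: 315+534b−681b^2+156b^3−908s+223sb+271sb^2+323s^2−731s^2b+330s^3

Group: 3s(110s^2−97sb−149s−39b^2+102b+45) + (−4b+7)(110s^2−97sb−149s−39b^2+102b+45); both groups contain (110s^2−97sb−149s−39b^2+102b+45), so (3s−4b+7) is a factor with cofactor 110s^2−97sb−149s−39b^2+102b+45.
The cofactor groups again: 110s^2−97sb−149s−39b^2+102b+45 = 11s(10s+3b−9) + (−13b−5)(10s+3b−9); both groups contain (10s+3b−9), giving (11s−13b−5)(10s+3b−9).

(11s−13b−5)(3s−4b+7)(10s+3b−9)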